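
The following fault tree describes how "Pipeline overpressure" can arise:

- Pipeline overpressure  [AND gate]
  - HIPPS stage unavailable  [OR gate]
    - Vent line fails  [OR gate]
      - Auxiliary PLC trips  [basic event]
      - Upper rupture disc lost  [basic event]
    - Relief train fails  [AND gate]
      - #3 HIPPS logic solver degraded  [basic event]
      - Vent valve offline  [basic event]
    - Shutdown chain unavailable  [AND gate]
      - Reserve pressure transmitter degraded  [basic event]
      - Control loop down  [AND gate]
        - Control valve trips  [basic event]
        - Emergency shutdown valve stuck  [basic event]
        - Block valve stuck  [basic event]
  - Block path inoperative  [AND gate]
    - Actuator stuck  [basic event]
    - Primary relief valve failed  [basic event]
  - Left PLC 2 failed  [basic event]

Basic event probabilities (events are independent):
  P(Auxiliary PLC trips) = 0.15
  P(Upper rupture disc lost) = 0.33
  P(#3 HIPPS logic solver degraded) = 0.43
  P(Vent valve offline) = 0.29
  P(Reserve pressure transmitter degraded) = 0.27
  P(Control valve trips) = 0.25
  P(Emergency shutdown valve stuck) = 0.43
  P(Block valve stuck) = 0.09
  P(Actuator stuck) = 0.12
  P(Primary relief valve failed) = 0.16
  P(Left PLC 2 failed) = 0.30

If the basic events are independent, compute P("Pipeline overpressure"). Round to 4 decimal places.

P(Vent line fails) [OR] = 1 − (1−0.15) × (1−0.33) = 0.430500
P(Relief train fails) [AND] = 0.43 × 0.29 = 0.124700
P(Control loop down) [AND] = 0.25 × 0.43 × 0.09 = 0.009675
P(Shutdown chain unavailable) [AND] = 0.27 × 0.009675 = 0.002612
P(HIPPS stage unavailable) [OR] = 1 − (1−0.430500) × (1−0.124700) × (1−0.002612) = 0.502819
P(Block path inoperative) [AND] = 0.12 × 0.16 = 0.019200
P(Pipeline overpressure) [AND] = 0.502819 × 0.019200 × 0.30 = 0.002896
Rounded to 4 decimal places: P(Pipeline overpressure) ≈ 0.0029.

0.0029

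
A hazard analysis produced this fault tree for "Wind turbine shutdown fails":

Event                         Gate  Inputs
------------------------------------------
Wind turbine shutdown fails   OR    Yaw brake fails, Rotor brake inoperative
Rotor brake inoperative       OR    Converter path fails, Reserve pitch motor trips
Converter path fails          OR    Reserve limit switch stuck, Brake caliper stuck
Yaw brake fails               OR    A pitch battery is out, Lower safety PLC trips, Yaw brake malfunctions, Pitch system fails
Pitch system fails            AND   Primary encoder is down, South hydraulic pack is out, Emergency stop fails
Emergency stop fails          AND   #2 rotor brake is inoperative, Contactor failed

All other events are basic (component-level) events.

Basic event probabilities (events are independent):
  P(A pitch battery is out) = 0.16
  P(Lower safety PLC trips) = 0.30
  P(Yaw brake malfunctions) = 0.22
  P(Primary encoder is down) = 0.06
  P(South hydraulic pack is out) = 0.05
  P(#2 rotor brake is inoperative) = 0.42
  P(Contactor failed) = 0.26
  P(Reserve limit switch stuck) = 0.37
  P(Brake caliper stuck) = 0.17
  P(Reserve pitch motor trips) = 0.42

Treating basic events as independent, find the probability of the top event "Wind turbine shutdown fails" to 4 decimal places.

0.8609

P(Emergency stop fails) [AND] = 0.42 × 0.26 = 0.109200
P(Pitch system fails) [AND] = 0.06 × 0.05 × 0.109200 = 0.000328
P(Yaw brake fails) [OR] = 1 − (1−0.16) × (1−0.30) × (1−0.22) × (1−0.000328) = 0.541510
P(Converter path fails) [OR] = 1 − (1−0.37) × (1−0.17) = 0.477100
P(Rotor brake inoperative) [OR] = 1 − (1−0.477100) × (1−0.42) = 0.696718
P(Wind turbine shutdown fails) [OR] = 1 − (1−0.541510) × (1−0.696718) = 0.860948
Rounded to 4 decimal places: P(Wind turbine shutdown fails) ≈ 0.8609.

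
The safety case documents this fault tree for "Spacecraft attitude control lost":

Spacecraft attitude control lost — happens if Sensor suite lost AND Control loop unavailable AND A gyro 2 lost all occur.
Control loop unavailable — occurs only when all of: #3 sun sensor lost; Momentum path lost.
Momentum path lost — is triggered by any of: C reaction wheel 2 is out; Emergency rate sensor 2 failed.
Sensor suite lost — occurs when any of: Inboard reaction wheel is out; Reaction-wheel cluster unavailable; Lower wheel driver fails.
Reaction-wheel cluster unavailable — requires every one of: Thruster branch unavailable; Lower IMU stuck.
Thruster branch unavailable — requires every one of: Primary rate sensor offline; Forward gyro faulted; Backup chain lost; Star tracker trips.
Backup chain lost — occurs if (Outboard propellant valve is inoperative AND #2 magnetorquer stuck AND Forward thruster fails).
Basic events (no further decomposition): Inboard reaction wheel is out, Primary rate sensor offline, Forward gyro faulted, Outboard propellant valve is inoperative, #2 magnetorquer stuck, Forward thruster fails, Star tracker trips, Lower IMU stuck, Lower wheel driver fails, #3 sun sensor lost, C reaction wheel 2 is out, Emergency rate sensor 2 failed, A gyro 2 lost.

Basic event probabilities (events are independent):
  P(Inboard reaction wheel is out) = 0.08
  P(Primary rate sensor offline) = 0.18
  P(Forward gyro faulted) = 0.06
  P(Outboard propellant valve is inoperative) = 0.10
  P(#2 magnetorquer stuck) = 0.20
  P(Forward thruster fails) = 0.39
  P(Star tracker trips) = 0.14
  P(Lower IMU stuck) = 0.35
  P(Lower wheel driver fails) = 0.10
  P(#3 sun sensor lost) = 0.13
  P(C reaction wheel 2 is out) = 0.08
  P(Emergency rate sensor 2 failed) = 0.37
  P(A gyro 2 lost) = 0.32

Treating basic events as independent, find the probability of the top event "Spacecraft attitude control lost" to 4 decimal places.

P(Backup chain lost) [AND] = 0.10 × 0.20 × 0.39 = 0.007800
P(Thruster branch unavailable) [AND] = 0.18 × 0.06 × 0.007800 × 0.14 = 0.000012
P(Reaction-wheel cluster unavailable) [AND] = 0.000012 × 0.35 = 0.000004
P(Sensor suite lost) [OR] = 1 − (1−0.08) × (1−0.000004) × (1−0.10) = 0.172003
P(Momentum path lost) [OR] = 1 − (1−0.08) × (1−0.37) = 0.420400
P(Control loop unavailable) [AND] = 0.13 × 0.420400 = 0.054652
P(Spacecraft attitude control lost) [AND] = 0.172003 × 0.054652 × 0.32 = 0.003008
Rounded to 4 decimal places: P(Spacecraft attitude control lost) ≈ 0.0030.

0.0030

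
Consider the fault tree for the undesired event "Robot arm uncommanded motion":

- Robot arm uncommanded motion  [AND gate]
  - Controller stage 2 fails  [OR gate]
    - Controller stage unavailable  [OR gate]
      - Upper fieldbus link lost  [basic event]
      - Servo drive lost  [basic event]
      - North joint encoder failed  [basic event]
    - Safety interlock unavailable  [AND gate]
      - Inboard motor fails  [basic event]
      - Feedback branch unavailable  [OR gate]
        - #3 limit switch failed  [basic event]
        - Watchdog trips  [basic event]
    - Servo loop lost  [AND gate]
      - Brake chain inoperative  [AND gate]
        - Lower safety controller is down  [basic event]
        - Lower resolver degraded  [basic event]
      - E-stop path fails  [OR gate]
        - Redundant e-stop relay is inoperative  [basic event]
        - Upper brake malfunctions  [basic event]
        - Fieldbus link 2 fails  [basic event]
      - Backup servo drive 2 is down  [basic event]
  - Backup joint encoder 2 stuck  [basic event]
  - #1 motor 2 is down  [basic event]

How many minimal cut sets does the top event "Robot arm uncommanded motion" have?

Controller stage unavailable [OR]: union of children's cut sets → 3 cut set(s).
Feedback branch unavailable [OR]: union of children's cut sets → 2 cut set(s).
Safety interlock unavailable [AND]: one cut set from each child combined → 1 × 2 = 2 cut set(s).
Brake chain inoperative [AND]: one cut set from each child combined → 1 × 1 = 1 cut set(s).
E-stop path fails [OR]: union of children's cut sets → 3 cut set(s).
Servo loop lost [AND]: one cut set from each child combined → 1 × 3 × 1 = 3 cut set(s).
Controller stage 2 fails [OR]: union of children's cut sets → 8 cut set(s).
Robot arm uncommanded motion [AND]: one cut set from each child combined → 8 × 1 × 1 = 8 cut set(s).
Minimal cut sets: {#1 motor 2 is down, Backup joint encoder 2 stuck, Upper fieldbus link lost}; {#1 motor 2 is down, Backup joint encoder 2 stuck, Servo drive lost}; {#1 motor 2 is down, Backup joint encoder 2 stuck, North joint encoder failed}; {#1 motor 2 is down, #3 limit switch failed, Backup joint encoder 2 stuck, Inboard motor fails}; {#1 motor 2 is down, Backup joint encoder 2 stuck, Inboard motor fails, Watchdog trips}; {#1 motor 2 is down, Backup joint encoder 2 stuck, Backup servo drive 2 is down, Lower resolver degraded, Lower safety controller is down, Redundant e-stop relay is inoperative}; {#1 motor 2 is down, Backup joint encoder 2 stuck, Backup servo drive 2 is down, Lower resolver degraded, Lower safety controller is down, Upper brake malfunctions}; {#1 motor 2 is down, Backup joint encoder 2 stuck, Backup servo drive 2 is down, Fieldbus link 2 fails, Lower resolver degraded, Lower safety controller is down}.

8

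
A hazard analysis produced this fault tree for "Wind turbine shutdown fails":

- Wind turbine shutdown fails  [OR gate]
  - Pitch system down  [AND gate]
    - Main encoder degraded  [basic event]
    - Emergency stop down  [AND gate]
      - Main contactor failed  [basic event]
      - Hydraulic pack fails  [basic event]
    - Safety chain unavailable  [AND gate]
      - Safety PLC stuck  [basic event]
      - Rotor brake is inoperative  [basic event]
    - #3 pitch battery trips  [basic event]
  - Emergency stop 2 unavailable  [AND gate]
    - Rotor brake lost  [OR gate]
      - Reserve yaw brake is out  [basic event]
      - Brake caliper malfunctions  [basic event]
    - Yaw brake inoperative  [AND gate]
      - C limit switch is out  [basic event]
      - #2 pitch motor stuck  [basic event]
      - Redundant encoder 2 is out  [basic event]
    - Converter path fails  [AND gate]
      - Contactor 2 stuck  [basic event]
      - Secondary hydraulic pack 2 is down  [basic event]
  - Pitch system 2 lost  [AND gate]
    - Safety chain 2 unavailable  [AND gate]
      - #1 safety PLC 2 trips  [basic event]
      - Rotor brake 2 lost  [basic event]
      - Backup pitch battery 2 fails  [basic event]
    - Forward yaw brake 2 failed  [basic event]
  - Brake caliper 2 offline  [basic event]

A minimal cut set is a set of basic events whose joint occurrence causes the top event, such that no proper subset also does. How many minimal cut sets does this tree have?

5

Emergency stop down [AND]: one cut set from each child combined → 1 × 1 = 1 cut set(s).
Safety chain unavailable [AND]: one cut set from each child combined → 1 × 1 = 1 cut set(s).
Pitch system down [AND]: one cut set from each child combined → 1 × 1 × 1 × 1 = 1 cut set(s).
Rotor brake lost [OR]: union of children's cut sets → 2 cut set(s).
Yaw brake inoperative [AND]: one cut set from each child combined → 1 × 1 × 1 = 1 cut set(s).
Converter path fails [AND]: one cut set from each child combined → 1 × 1 = 1 cut set(s).
Emergency stop 2 unavailable [AND]: one cut set from each child combined → 2 × 1 × 1 = 2 cut set(s).
Safety chain 2 unavailable [AND]: one cut set from each child combined → 1 × 1 × 1 = 1 cut set(s).
Pitch system 2 lost [AND]: one cut set from each child combined → 1 × 1 = 1 cut set(s).
Wind turbine shutdown fails [OR]: union of children's cut sets → 5 cut set(s).
Minimal cut sets: {#3 pitch battery trips, Hydraulic pack fails, Main contactor failed, Main encoder degraded, Rotor brake is inoperative, Safety PLC stuck}; {#2 pitch motor stuck, C limit switch is out, Contactor 2 stuck, Redundant encoder 2 is out, Reserve yaw brake is out, Secondary hydraulic pack 2 is down}; {#2 pitch motor stuck, Brake caliper malfunctions, C limit switch is out, Contactor 2 stuck, Redundant encoder 2 is out, Secondary hydraulic pack 2 is down}; {#1 safety PLC 2 trips, Backup pitch battery 2 fails, Forward yaw brake 2 failed, Rotor brake 2 lost}; {Brake caliper 2 offline}.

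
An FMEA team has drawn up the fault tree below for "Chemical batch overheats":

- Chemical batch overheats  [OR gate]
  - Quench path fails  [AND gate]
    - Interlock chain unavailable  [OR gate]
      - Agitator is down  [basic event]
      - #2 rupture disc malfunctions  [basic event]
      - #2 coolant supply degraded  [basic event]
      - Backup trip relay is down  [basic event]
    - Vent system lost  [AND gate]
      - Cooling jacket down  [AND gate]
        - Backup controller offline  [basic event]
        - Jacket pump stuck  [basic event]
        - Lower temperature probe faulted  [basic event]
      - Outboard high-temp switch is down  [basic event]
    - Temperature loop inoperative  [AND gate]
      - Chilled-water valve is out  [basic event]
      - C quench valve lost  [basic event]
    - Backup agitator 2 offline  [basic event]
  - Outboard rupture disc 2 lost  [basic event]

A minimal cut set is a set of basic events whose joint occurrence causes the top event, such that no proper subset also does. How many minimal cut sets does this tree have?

5

Interlock chain unavailable [OR]: union of children's cut sets → 4 cut set(s).
Cooling jacket down [AND]: one cut set from each child combined → 1 × 1 × 1 = 1 cut set(s).
Vent system lost [AND]: one cut set from each child combined → 1 × 1 = 1 cut set(s).
Temperature loop inoperative [AND]: one cut set from each child combined → 1 × 1 = 1 cut set(s).
Quench path fails [AND]: one cut set from each child combined → 4 × 1 × 1 × 1 = 4 cut set(s).
Chemical batch overheats [OR]: union of children's cut sets → 5 cut set(s).
Minimal cut sets: {Agitator is down, Backup agitator 2 offline, Backup controller offline, C quench valve lost, Chilled-water valve is out, Jacket pump stuck, Lower temperature probe faulted, Outboard high-temp switch is down}; {#2 rupture disc malfunctions, Backup agitator 2 offline, Backup controller offline, C quench valve lost, Chilled-water valve is out, Jacket pump stuck, Lower temperature probe faulted, Outboard high-temp switch is down}; {#2 coolant supply degraded, Backup agitator 2 offline, Backup controller offline, C quench valve lost, Chilled-water valve is out, Jacket pump stuck, Lower temperature probe faulted, Outboard high-temp switch is down}; {Backup agitator 2 offline, Backup controller offline, Backup trip relay is down, C quench valve lost, Chilled-water valve is out, Jacket pump stuck, Lower temperature probe faulted, Outboard high-temp switch is down}; {Outboard rupture disc 2 lost}.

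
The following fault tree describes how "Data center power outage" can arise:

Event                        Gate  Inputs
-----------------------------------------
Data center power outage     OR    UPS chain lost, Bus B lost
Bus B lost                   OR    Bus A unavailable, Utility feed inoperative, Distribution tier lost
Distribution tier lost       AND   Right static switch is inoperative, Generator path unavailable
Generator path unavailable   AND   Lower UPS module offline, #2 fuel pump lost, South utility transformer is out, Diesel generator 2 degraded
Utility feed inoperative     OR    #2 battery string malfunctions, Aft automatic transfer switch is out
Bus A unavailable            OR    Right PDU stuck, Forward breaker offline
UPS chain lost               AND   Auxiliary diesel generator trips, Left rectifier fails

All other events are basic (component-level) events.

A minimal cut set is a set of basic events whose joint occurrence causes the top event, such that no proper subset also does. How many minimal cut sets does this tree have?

UPS chain lost [AND]: one cut set from each child combined → 1 × 1 = 1 cut set(s).
Bus A unavailable [OR]: union of children's cut sets → 2 cut set(s).
Utility feed inoperative [OR]: union of children's cut sets → 2 cut set(s).
Generator path unavailable [AND]: one cut set from each child combined → 1 × 1 × 1 × 1 = 1 cut set(s).
Distribution tier lost [AND]: one cut set from each child combined → 1 × 1 = 1 cut set(s).
Bus B lost [OR]: union of children's cut sets → 5 cut set(s).
Data center power outage [OR]: union of children's cut sets → 6 cut set(s).
Minimal cut sets: {Auxiliary diesel generator trips, Left rectifier fails}; {Right PDU stuck}; {Forward breaker offline}; {#2 battery string malfunctions}; {Aft automatic transfer switch is out}; {#2 fuel pump lost, Diesel generator 2 degraded, Lower UPS module offline, Right static switch is inoperative, South utility transformer is out}.

6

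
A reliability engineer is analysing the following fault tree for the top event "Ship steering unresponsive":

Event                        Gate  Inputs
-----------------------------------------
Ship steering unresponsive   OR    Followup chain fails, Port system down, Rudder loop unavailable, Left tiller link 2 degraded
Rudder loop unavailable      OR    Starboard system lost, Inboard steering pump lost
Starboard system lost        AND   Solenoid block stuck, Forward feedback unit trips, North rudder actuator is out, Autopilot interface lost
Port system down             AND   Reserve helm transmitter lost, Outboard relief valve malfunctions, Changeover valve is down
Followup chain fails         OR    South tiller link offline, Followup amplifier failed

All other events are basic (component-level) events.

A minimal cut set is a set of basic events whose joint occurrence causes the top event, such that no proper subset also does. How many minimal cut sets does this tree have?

Followup chain fails [OR]: union of children's cut sets → 2 cut set(s).
Port system down [AND]: one cut set from each child combined → 1 × 1 × 1 = 1 cut set(s).
Starboard system lost [AND]: one cut set from each child combined → 1 × 1 × 1 × 1 = 1 cut set(s).
Rudder loop unavailable [OR]: union of children's cut sets → 2 cut set(s).
Ship steering unresponsive [OR]: union of children's cut sets → 6 cut set(s).
Minimal cut sets: {South tiller link offline}; {Followup amplifier failed}; {Changeover valve is down, Outboard relief valve malfunctions, Reserve helm transmitter lost}; {Autopilot interface lost, Forward feedback unit trips, North rudder actuator is out, Solenoid block stuck}; {Inboard steering pump lost}; {Left tiller link 2 degraded}.

6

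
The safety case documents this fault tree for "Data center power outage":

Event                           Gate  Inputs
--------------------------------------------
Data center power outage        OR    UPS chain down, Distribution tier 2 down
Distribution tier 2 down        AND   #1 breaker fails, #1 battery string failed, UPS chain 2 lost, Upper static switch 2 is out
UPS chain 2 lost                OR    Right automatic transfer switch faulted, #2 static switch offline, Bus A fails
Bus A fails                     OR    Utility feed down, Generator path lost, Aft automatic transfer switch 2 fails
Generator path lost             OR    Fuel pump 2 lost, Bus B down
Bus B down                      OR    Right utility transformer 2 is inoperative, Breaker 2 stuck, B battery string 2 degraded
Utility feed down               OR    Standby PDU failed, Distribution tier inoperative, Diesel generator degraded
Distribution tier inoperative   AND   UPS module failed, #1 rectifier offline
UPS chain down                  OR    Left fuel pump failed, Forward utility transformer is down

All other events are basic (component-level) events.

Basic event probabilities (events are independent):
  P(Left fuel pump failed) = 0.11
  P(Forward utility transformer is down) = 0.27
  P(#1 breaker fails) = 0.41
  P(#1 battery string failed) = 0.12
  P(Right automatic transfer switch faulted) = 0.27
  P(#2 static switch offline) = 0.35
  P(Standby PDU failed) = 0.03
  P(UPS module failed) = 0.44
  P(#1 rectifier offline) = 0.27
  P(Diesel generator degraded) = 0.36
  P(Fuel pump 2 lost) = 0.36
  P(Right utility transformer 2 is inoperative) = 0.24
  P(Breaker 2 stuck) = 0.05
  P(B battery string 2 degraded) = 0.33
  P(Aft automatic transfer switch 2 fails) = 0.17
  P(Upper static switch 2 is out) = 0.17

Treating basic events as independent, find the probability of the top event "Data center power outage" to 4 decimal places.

P(UPS chain down) [OR] = 1 − (1−0.11) × (1−0.27) = 0.350300
P(Distribution tier inoperative) [AND] = 0.44 × 0.27 = 0.118800
P(Utility feed down) [OR] = 1 − (1−0.03) × (1−0.118800) × (1−0.36) = 0.452951
P(Bus B down) [OR] = 1 − (1−0.24) × (1−0.05) × (1−0.33) = 0.516260
P(Generator path lost) [OR] = 1 − (1−0.36) × (1−0.516260) = 0.690406
P(Bus A fails) [OR] = 1 − (1−0.452951) × (1−0.690406) × (1−0.17) = 0.859429
P(UPS chain 2 lost) [OR] = 1 − (1−0.27) × (1−0.35) × (1−0.859429) = 0.933299
P(Distribution tier 2 down) [AND] = 0.41 × 0.12 × 0.933299 × 0.17 = 0.007806
P(Data center power outage) [OR] = 1 − (1−0.350300) × (1−0.007806) = 0.355372
Rounded to 4 decimal places: P(Data center power outage) ≈ 0.3554.

0.3554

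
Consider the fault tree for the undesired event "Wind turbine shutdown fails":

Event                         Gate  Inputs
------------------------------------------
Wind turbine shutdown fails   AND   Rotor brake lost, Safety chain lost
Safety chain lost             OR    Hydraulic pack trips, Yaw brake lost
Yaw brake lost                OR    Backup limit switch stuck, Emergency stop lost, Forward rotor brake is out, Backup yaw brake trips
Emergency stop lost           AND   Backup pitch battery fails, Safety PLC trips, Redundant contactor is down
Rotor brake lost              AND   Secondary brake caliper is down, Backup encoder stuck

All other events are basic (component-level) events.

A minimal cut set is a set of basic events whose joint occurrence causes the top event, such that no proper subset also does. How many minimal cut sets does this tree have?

Rotor brake lost [AND]: one cut set from each child combined → 1 × 1 = 1 cut set(s).
Emergency stop lost [AND]: one cut set from each child combined → 1 × 1 × 1 = 1 cut set(s).
Yaw brake lost [OR]: union of children's cut sets → 4 cut set(s).
Safety chain lost [OR]: union of children's cut sets → 5 cut set(s).
Wind turbine shutdown fails [AND]: one cut set from each child combined → 1 × 5 = 5 cut set(s).
Minimal cut sets: {Backup encoder stuck, Hydraulic pack trips, Secondary brake caliper is down}; {Backup encoder stuck, Backup limit switch stuck, Secondary brake caliper is down}; {Backup encoder stuck, Backup pitch battery fails, Redundant contactor is down, Safety PLC trips, Secondary brake caliper is down}; {Backup encoder stuck, Forward rotor brake is out, Secondary brake caliper is down}; {Backup encoder stuck, Backup yaw brake trips, Secondary brake caliper is down}.

5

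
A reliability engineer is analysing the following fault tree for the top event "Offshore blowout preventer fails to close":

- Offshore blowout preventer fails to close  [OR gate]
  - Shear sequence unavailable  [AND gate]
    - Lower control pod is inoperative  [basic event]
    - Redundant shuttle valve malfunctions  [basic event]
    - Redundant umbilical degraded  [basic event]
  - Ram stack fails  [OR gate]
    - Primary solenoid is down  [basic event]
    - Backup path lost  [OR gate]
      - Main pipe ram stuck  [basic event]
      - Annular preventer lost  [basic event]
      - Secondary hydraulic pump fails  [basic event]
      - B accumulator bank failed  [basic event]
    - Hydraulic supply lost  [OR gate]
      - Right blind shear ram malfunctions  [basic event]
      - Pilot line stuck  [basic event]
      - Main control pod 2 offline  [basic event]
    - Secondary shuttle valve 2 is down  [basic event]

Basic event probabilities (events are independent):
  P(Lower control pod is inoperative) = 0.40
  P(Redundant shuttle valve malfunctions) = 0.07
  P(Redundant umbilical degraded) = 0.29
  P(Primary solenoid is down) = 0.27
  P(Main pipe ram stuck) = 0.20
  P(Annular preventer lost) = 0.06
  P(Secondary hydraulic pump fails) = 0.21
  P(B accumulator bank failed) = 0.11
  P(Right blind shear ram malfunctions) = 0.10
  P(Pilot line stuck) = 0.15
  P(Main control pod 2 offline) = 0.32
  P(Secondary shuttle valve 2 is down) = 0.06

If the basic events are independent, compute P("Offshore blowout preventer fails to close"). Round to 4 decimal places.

P(Shear sequence unavailable) [AND] = 0.40 × 0.07 × 0.29 = 0.008120
P(Backup path lost) [OR] = 1 − (1−0.20) × (1−0.06) × (1−0.21) × (1−0.11) = 0.471269
P(Hydraulic supply lost) [OR] = 1 − (1−0.10) × (1−0.15) × (1−0.32) = 0.479800
P(Ram stack fails) [OR] = 1 − (1−0.27) × (1−0.471269) × (1−0.479800) × (1−0.06) = 0.811264
P(Offshore blowout preventer fails to close) [OR] = 1 − (1−0.008120) × (1−0.811264) = 0.812797
Rounded to 4 decimal places: P(Offshore blowout preventer fails to close) ≈ 0.8128.

0.8128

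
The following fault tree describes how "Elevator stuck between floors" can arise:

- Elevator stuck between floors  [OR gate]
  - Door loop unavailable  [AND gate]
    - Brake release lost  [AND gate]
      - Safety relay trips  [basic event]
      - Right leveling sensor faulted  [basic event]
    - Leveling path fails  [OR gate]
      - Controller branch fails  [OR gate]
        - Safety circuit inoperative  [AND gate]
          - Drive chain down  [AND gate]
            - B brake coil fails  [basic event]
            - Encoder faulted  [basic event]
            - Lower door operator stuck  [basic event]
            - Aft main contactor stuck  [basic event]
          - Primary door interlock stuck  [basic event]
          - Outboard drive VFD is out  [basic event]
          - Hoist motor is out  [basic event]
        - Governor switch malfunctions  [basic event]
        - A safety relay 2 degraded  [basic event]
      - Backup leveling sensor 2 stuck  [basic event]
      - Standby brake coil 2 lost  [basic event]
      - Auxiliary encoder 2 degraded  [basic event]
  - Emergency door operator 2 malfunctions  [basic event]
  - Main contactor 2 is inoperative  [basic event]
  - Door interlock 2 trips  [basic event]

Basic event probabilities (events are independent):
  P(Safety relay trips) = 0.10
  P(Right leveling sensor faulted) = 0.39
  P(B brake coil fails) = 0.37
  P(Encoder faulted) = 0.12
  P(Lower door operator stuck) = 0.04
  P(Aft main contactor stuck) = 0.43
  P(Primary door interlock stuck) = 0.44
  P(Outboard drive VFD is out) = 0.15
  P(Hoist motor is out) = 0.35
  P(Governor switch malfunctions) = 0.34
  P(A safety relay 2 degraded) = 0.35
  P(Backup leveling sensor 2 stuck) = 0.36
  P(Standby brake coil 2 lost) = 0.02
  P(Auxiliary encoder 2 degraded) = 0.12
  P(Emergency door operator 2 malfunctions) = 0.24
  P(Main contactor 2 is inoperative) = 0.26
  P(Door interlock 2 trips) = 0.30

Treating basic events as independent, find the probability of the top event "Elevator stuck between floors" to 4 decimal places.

0.6180

P(Brake release lost) [AND] = 0.10 × 0.39 = 0.039000
P(Drive chain down) [AND] = 0.37 × 0.12 × 0.04 × 0.43 = 0.000764
P(Safety circuit inoperative) [AND] = 0.000764 × 0.44 × 0.15 × 0.35 = 0.000018
P(Controller branch fails) [OR] = 1 − (1−0.000018) × (1−0.34) × (1−0.35) = 0.571008
P(Leveling path fails) [OR] = 1 − (1−0.571008) × (1−0.36) × (1−0.02) × (1−0.12) = 0.763224
P(Door loop unavailable) [AND] = 0.039000 × 0.763224 = 0.029766
P(Elevator stuck between floors) [OR] = 1 − (1−0.029766) × (1−0.24) × (1−0.26) × (1−0.30) = 0.618038
Rounded to 4 decimal places: P(Elevator stuck between floors) ≈ 0.6180.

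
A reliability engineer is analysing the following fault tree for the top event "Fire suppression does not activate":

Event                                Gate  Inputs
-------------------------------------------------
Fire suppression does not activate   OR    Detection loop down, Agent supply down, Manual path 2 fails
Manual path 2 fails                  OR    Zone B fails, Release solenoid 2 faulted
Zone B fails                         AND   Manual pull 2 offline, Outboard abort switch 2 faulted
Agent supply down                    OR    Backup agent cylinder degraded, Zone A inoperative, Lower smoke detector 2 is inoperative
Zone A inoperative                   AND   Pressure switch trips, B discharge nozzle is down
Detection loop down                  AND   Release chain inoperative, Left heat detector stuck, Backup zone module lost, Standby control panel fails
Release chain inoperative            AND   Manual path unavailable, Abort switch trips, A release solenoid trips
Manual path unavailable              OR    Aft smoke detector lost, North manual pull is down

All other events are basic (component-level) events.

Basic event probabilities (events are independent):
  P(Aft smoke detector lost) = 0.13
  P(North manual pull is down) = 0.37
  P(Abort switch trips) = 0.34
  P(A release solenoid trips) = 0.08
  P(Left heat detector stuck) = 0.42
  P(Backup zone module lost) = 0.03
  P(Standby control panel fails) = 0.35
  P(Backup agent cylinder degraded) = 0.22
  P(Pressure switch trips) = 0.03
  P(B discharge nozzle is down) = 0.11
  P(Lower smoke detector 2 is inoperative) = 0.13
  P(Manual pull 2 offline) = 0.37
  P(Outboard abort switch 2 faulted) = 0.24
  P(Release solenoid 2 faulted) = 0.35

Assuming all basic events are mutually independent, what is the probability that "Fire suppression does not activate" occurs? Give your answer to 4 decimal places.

0.5994

P(Manual path unavailable) [OR] = 1 − (1−0.13) × (1−0.37) = 0.451900
P(Release chain inoperative) [AND] = 0.451900 × 0.34 × 0.08 = 0.012292
P(Detection loop down) [AND] = 0.012292 × 0.42 × 0.03 × 0.35 = 0.000054
P(Zone A inoperative) [AND] = 0.03 × 0.11 = 0.003300
P(Agent supply down) [OR] = 1 − (1−0.22) × (1−0.003300) × (1−0.13) = 0.323639
P(Zone B fails) [AND] = 0.37 × 0.24 = 0.088800
P(Manual path 2 fails) [OR] = 1 − (1−0.088800) × (1−0.35) = 0.407720
P(Fire suppression does not activate) [OR] = 1 − (1−0.000054) × (1−0.323639) × (1−0.407720) = 0.599427
Rounded to 4 decimal places: P(Fire suppression does not activate) ≈ 0.5994.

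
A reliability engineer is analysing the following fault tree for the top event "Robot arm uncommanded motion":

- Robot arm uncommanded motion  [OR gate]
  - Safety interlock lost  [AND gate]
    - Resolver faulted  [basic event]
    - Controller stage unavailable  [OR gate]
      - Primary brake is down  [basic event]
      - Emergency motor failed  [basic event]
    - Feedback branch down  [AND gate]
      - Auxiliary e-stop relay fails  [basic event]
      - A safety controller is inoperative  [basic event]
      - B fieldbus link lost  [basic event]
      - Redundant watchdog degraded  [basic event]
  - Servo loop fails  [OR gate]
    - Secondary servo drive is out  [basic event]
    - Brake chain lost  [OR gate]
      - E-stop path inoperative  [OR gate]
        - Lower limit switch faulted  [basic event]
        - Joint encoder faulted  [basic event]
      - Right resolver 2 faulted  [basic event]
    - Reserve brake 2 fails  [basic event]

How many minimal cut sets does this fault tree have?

7

Controller stage unavailable [OR]: union of children's cut sets → 2 cut set(s).
Feedback branch down [AND]: one cut set from each child combined → 1 × 1 × 1 × 1 = 1 cut set(s).
Safety interlock lost [AND]: one cut set from each child combined → 1 × 2 × 1 = 2 cut set(s).
E-stop path inoperative [OR]: union of children's cut sets → 2 cut set(s).
Brake chain lost [OR]: union of children's cut sets → 3 cut set(s).
Servo loop fails [OR]: union of children's cut sets → 5 cut set(s).
Robot arm uncommanded motion [OR]: union of children's cut sets → 7 cut set(s).
Minimal cut sets: {A safety controller is inoperative, Auxiliary e-stop relay fails, B fieldbus link lost, Primary brake is down, Redundant watchdog degraded, Resolver faulted}; {A safety controller is inoperative, Auxiliary e-stop relay fails, B fieldbus link lost, Emergency motor failed, Redundant watchdog degraded, Resolver faulted}; {Secondary servo drive is out}; {Lower limit switch faulted}; {Joint encoder faulted}; {Right resolver 2 faulted}; {Reserve brake 2 fails}.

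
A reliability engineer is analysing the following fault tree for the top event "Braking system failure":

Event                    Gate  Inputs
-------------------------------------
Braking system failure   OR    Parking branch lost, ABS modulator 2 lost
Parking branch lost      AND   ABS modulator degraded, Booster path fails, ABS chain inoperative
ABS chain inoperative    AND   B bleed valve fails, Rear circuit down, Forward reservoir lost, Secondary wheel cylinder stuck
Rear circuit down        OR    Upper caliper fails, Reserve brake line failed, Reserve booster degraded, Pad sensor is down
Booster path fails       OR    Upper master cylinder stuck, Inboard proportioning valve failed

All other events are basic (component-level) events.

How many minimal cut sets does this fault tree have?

9

Booster path fails [OR]: union of children's cut sets → 2 cut set(s).
Rear circuit down [OR]: union of children's cut sets → 4 cut set(s).
ABS chain inoperative [AND]: one cut set from each child combined → 1 × 4 × 1 × 1 = 4 cut set(s).
Parking branch lost [AND]: one cut set from each child combined → 1 × 2 × 4 = 8 cut set(s).
Braking system failure [OR]: union of children's cut sets → 9 cut set(s).
Minimal cut sets: {ABS modulator degraded, B bleed valve fails, Forward reservoir lost, Secondary wheel cylinder stuck, Upper caliper fails, Upper master cylinder stuck}; {ABS modulator degraded, B bleed valve fails, Forward reservoir lost, Reserve brake line failed, Secondary wheel cylinder stuck, Upper master cylinder stuck}; {ABS modulator degraded, B bleed valve fails, Forward reservoir lost, Reserve booster degraded, Secondary wheel cylinder stuck, Upper master cylinder stuck}; {ABS modulator degraded, B bleed valve fails, Forward reservoir lost, Pad sensor is down, Secondary wheel cylinder stuck, Upper master cylinder stuck}; {ABS modulator degraded, B bleed valve fails, Forward reservoir lost, Inboard proportioning valve failed, Secondary wheel cylinder stuck, Upper caliper fails}; {ABS modulator degraded, B bleed valve fails, Forward reservoir lost, Inboard proportioning valve failed, Reserve brake line failed, Secondary wheel cylinder stuck}; {ABS modulator degraded, B bleed valve fails, Forward reservoir lost, Inboard proportioning valve failed, Reserve booster degraded, Secondary wheel cylinder stuck}; {ABS modulator degraded, B bleed valve fails, Forward reservoir lost, Inboard proportioning valve failed, Pad sensor is down, Secondary wheel cylinder stuck}; {ABS modulator 2 lost}.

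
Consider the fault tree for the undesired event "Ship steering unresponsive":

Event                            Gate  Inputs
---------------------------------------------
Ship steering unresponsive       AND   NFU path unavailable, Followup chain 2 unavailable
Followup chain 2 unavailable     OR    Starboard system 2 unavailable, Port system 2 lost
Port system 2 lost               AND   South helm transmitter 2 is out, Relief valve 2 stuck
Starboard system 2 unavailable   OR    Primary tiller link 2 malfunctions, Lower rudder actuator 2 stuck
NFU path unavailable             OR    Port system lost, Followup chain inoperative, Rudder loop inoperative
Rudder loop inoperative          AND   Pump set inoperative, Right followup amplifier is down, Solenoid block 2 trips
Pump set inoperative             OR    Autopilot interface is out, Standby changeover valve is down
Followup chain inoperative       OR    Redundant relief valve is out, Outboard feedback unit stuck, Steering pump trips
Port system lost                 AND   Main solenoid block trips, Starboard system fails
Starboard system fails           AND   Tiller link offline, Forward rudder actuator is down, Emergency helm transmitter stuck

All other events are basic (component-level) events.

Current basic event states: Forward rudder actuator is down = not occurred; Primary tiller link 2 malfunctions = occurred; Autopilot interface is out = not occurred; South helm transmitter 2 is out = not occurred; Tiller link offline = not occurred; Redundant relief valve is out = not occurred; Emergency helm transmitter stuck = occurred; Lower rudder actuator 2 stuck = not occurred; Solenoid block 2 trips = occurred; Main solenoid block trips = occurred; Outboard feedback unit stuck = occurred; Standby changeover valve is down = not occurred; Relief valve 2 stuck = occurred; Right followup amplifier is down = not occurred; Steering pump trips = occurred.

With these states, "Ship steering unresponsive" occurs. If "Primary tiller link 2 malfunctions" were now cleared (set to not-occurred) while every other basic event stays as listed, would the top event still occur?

No

Counterfactual: set "Primary tiller link 2 malfunctions" to not occurred.
Starboard system fails [AND]: Tiller link offline=not, Forward rudder actuator is down=not, Emergency helm transmitter stuck=occurs → not all inputs occur → does not occur.
Port system lost [AND]: Main solenoid block trips=occurs, Starboard system fails=not → not all inputs occur → does not occur.
Followup chain inoperative [OR]: Redundant relief valve is out=not, Outboard feedback unit stuck=occurs, Steering pump trips=occurs → at least one input occurs → occurs.
Pump set inoperative [OR]: Autopilot interface is out=not, Standby changeover valve is down=not → no input occurs → does not occur.
Rudder loop inoperative [AND]: Pump set inoperative=not, Right followup amplifier is down=not, Solenoid block 2 trips=occurs → not all inputs occur → does not occur.
NFU path unavailable [OR]: Port system lost=not, Followup chain inoperative=occurs, Rudder loop inoperative=not → at least one input occurs → occurs.
Starboard system 2 unavailable [OR]: Primary tiller link 2 malfunctions=not, Lower rudder actuator 2 stuck=not → no input occurs → does not occur.
Port system 2 lost [AND]: South helm transmitter 2 is out=not, Relief valve 2 stuck=occurs → not all inputs occur → does not occur.
Followup chain 2 unavailable [OR]: Starboard system 2 unavailable=not, Port system 2 lost=not → no input occurs → does not occur.
Ship steering unresponsive [AND]: NFU path unavailable=occurs, Followup chain 2 unavailable=not → not all inputs occur → does not occur.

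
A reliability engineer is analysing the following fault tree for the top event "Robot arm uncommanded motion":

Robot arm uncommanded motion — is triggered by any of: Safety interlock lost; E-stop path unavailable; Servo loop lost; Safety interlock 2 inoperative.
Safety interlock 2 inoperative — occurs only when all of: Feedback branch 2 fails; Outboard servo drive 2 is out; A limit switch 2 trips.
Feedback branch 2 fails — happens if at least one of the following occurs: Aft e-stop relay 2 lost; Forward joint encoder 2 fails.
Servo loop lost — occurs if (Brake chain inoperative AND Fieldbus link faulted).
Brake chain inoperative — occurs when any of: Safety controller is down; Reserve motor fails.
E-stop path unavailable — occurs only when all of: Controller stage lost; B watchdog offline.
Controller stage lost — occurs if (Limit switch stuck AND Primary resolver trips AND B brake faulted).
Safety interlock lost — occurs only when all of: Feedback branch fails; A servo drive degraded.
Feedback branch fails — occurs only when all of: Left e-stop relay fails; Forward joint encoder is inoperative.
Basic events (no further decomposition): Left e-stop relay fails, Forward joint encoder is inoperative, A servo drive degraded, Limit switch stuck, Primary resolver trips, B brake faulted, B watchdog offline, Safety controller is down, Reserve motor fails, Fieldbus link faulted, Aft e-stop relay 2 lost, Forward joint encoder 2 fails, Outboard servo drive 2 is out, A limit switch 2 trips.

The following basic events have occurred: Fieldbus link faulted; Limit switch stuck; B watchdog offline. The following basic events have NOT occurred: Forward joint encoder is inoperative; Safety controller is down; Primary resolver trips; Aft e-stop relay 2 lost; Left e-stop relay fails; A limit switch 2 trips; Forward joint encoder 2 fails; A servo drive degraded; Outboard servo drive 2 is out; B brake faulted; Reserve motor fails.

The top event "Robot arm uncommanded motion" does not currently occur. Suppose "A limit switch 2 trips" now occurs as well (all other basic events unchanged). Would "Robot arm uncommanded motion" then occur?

No

Counterfactual: set "A limit switch 2 trips" to occurred.
Feedback branch fails [AND]: Left e-stop relay fails=not, Forward joint encoder is inoperative=not → not all inputs occur → does not occur.
Safety interlock lost [AND]: Feedback branch fails=not, A servo drive degraded=not → not all inputs occur → does not occur.
Controller stage lost [AND]: Limit switch stuck=occurs, Primary resolver trips=not, B brake faulted=not → not all inputs occur → does not occur.
E-stop path unavailable [AND]: Controller stage lost=not, B watchdog offline=occurs → not all inputs occur → does not occur.
Brake chain inoperative [OR]: Safety controller is down=not, Reserve motor fails=not → no input occurs → does not occur.
Servo loop lost [AND]: Brake chain inoperative=not, Fieldbus link faulted=occurs → not all inputs occur → does not occur.
Feedback branch 2 fails [OR]: Aft e-stop relay 2 lost=not, Forward joint encoder 2 fails=not → no input occurs → does not occur.
Safety interlock 2 inoperative [AND]: Feedback branch 2 fails=not, Outboard servo drive 2 is out=not, A limit switch 2 trips=occurs → not all inputs occur → does not occur.
Robot arm uncommanded motion [OR]: Safety interlock lost=not, E-stop path unavailable=not, Servo loop lost=not, Safety interlock 2 inoperative=not → no input occurs → does not occur.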